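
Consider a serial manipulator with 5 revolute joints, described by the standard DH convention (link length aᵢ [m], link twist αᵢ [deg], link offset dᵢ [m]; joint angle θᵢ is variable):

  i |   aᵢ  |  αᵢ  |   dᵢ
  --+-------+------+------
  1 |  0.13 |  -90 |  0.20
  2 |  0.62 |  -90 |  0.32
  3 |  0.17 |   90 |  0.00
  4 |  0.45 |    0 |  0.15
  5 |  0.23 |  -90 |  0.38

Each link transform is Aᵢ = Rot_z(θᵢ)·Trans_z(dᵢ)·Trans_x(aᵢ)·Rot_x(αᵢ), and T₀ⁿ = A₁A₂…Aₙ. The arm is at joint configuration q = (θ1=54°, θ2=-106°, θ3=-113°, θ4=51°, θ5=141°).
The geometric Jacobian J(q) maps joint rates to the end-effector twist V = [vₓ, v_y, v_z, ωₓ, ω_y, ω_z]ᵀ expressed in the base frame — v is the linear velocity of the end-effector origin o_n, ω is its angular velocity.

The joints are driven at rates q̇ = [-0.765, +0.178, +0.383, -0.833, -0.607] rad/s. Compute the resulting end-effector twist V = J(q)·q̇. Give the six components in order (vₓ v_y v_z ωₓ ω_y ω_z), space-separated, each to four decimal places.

o_n = [-0.0213, 0.5202, 0.3245]
J₁: ẑ×o_n = [-0.5202, -0.0213, 0.0000], ω = ẑ
J2: z=[-0.8090, 0.5878, 0.0000] o=[0.0764, 0.1052, 0.2000] → [0.0732, 0.1007, -0.2784, -0.8090, 0.5878, 0.0000]
J3: z=[0.5650, 0.7777, 0.2756] o=[-0.2829, 0.1550, 0.7960] → [-0.4673, 0.3385, 0.0029, 0.5650, 0.7777, 0.2756]
J4: z=[0.4652, -0.0244, -0.8848] o=[-0.3988, 0.2618, 0.7321] → [0.2386, -0.1444, 0.1294, 0.4652, -0.0244, -0.8848]
J5: z=[0.4652, -0.0244, -0.8848] o=[-0.3243, 0.7080, 0.5894] → [-0.1597, -0.1449, -0.0800, 0.4652, -0.0244, -0.8848]
V = J·q̇ = [0.1302, 0.3721, -0.1077, -0.5976, 0.4376, 0.6147]

0.1302 0.3721 -0.1077 -0.5976 0.4376 0.6147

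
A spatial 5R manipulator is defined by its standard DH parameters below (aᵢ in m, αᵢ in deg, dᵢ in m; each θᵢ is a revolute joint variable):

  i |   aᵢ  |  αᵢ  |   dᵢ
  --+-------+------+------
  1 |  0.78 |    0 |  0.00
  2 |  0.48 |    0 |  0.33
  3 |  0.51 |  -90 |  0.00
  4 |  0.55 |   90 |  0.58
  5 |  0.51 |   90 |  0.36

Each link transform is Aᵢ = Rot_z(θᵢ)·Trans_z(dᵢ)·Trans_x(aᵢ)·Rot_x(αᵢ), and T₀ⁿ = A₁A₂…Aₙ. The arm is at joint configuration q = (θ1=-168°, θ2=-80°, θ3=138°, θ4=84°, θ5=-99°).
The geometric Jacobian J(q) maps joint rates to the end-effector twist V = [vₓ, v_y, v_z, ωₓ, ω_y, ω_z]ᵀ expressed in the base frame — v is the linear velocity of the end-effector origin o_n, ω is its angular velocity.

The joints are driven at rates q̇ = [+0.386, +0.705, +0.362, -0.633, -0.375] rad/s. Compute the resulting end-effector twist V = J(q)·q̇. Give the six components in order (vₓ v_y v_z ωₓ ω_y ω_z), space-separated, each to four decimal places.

o_n = [-1.1848, -0.6051, -0.1000]
J₁: ẑ×o_n = [0.6051, -1.1848, 0.0000], ω = ẑ
J2: z=[0.0000, 0.0000, 1.0000] o=[-0.7630, -0.1622, 0.0000] → [0.4429, -0.4218, 0.0000, 0.0000, 0.0000, 1.0000]
J3: z=[0.0000, 0.0000, 1.0000] o=[-0.9428, 0.2829, 0.3300] → [0.8880, -0.2420, 0.0000, 0.0000, 0.0000, 1.0000]
J4: z=[0.9397, -0.3420, 0.0000] o=[-1.1172, -0.1964, 0.3300] → [0.1471, 0.4041, -0.4072, 0.9397, -0.3420, 0.0000]
J5: z=[-0.3401, -0.9345, 0.1045] o=[-0.5918, -0.4488, -0.2170] → [-0.0930, -0.0222, -0.5010, -0.3401, -0.9345, 0.1045]
V = J·q̇ = [0.8090, -1.0898, 0.4456, -0.4673, 0.5670, 1.4138]

0.8090 -1.0898 0.4456 -0.4673 0.5670 1.4138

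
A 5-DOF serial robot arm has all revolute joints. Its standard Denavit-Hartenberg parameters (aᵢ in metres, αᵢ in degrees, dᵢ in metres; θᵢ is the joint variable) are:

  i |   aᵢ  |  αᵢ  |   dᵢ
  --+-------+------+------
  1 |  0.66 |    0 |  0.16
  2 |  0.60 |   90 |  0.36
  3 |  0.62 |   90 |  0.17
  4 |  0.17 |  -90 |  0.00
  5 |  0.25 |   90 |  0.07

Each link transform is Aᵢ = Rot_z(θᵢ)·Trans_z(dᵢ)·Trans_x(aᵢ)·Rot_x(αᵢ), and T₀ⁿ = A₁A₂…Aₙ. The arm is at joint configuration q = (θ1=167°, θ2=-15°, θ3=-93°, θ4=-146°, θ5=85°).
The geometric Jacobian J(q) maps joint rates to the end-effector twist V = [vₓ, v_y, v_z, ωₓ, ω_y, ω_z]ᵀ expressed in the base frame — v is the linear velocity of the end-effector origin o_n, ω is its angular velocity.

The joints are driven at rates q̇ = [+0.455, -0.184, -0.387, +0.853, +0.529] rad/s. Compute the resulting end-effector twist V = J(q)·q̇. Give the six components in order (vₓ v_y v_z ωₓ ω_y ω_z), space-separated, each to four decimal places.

-0.0102 -0.6079 -0.3366 0.3782 -1.1361 0.0202

o_n = [-1.3671, 0.5388, 0.0075]
J₁: ẑ×o_n = [-0.5388, -1.3671, 0.0000], ω = ẑ
J2: z=[0.0000, 0.0000, 1.0000] o=[-0.6431, 0.1485, 0.1600] → [-0.3903, -0.7240, 0.0000, 0.0000, 0.0000, 1.0000]
J3: z=[0.4695, 0.8829, 0.0000] o=[-1.1729, 0.4302, 0.5200] → [-0.4525, 0.2406, 0.2225, 0.4695, 0.8829, 0.0000]
J4: z=[0.8817, -0.4688, 0.0523] o=[-1.0644, 0.5650, -0.0992] → [-0.0486, -0.1099, -0.1651, 0.8817, -0.4688, 0.0523]
J5: z=[-0.3634, -0.7457, -0.5584] o=[-1.1155, 0.4845, 0.0416] → [0.0557, 0.1281, -0.2073, -0.3634, -0.7457, -0.5584]
V = J·q̇ = [-0.0102, -0.6079, -0.3366, 0.3782, -1.1361, 0.0202]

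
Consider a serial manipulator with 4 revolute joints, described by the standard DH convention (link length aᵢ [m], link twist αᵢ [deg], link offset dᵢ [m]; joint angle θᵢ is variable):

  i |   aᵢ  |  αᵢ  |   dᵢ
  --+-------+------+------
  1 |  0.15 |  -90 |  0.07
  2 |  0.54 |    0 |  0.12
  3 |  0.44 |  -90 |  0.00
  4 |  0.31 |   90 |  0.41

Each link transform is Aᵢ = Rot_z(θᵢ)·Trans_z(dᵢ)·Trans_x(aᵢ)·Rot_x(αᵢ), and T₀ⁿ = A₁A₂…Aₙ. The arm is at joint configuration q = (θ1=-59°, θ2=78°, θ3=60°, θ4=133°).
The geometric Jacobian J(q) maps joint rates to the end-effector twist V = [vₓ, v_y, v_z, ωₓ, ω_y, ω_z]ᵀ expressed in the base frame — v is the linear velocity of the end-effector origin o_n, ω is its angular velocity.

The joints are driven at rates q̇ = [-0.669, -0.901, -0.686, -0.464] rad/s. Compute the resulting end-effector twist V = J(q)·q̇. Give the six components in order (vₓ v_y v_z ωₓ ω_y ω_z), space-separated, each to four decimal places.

0.0643 -0.0611 -0.6742 -1.2004 -1.0835 -1.0138

o_n = [-0.1852, 0.1010, -0.3065]
J₁: ẑ×o_n = [-0.1010, -0.1852, 0.0000], ω = ẑ
J2: z=[0.8572, 0.5150, 0.0000] o=[0.0773, -0.1286, 0.0700] → [-0.1939, 0.3227, 0.3319, 0.8572, 0.5150, 0.0000]
J3: z=[0.8572, 0.5150, 0.0000] o=[0.2379, -0.1630, -0.4582] → [0.0782, -0.1301, 0.4442, 0.8572, 0.5150, 0.0000]
J4: z=[-0.3446, 0.5736, 0.7431] o=[0.0695, 0.1173, -0.7526] → [0.2680, -0.0355, 0.1517, -0.3446, 0.5736, 0.7431]
V = J·q̇ = [0.0643, -0.0611, -0.6742, -1.2004, -1.0835, -1.0138]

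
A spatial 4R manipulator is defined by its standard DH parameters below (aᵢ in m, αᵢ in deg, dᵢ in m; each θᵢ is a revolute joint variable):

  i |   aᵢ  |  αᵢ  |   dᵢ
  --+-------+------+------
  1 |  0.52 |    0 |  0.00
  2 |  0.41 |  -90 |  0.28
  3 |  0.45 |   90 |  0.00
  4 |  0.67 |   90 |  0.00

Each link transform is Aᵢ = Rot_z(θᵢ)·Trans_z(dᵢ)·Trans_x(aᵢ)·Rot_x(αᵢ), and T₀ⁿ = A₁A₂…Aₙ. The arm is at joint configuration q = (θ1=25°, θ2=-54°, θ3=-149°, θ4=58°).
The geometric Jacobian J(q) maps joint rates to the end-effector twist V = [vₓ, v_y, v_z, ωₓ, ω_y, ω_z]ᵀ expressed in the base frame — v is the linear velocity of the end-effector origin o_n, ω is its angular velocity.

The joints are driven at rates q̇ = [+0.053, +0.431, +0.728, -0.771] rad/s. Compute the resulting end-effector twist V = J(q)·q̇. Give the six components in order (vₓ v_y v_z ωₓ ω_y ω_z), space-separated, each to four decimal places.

-0.5150 -0.1640 0.7280 0.7002 0.4442 1.1449

o_n = [0.5018, 0.8525, 0.6946]
J₁: ẑ×o_n = [-0.8525, 0.5018, 0.0000], ω = ẑ
J2: z=[0.0000, 0.0000, 1.0000] o=[0.4713, 0.2198, 0.0000] → [-0.6327, 0.0305, 0.0000, 0.0000, 0.0000, 1.0000]
J3: z=[0.4848, 0.8746, 0.0000] o=[0.8299, 0.0210, 0.2800] → [0.3626, -0.2010, 0.6901, 0.4848, 0.8746, 0.0000]
J4: z=[-0.4505, 0.2497, -0.8572] o=[0.4925, 0.2080, 0.5118] → [0.5981, 0.0744, -0.2926, -0.4505, 0.2497, -0.8572]
V = J·q̇ = [-0.5150, -0.1640, 0.7280, 0.7002, 0.4442, 1.1449]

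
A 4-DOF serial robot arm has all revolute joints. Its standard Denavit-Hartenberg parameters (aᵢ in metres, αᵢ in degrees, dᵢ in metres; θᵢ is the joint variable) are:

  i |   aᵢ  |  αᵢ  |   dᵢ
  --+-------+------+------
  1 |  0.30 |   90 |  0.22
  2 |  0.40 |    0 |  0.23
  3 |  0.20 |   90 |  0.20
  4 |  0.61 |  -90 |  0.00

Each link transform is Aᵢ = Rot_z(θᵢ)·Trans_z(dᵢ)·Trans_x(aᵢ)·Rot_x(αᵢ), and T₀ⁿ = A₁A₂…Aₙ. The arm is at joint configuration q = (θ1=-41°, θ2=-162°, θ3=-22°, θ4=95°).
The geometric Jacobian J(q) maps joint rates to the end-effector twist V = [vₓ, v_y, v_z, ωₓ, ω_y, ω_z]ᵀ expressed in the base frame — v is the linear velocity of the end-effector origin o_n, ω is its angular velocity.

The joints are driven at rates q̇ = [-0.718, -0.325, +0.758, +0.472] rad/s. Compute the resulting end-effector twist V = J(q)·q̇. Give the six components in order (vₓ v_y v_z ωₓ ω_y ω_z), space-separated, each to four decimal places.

o_n = [-0.8520, -0.6343, 0.1066]
J₁: ẑ×o_n = [0.6343, -0.8520, 0.0000], ω = ẑ
J2: z=[-0.6561, -0.7547, 0.0000] o=[0.2264, -0.1968, 0.2200] → [0.0856, -0.0744, -0.5269, -0.6561, -0.7547, 0.0000]
J3: z=[-0.6561, -0.7547, 0.0000] o=[-0.2116, -0.1208, 0.0964] → [-0.0077, 0.0067, -0.1465, -0.6561, -0.7547, 0.0000]
J4: z=[0.0526, -0.0458, 0.9976] o=[-0.4934, -0.1409, 0.1103] → [0.4924, -0.3576, -0.0424, 0.0526, -0.0458, 0.9976]
V = J·q̇ = [-0.2567, 0.4722, 0.0402, -0.2592, -0.3484, -0.2471]

-0.2567 0.4722 0.0402 -0.2592 -0.3484 -0.2471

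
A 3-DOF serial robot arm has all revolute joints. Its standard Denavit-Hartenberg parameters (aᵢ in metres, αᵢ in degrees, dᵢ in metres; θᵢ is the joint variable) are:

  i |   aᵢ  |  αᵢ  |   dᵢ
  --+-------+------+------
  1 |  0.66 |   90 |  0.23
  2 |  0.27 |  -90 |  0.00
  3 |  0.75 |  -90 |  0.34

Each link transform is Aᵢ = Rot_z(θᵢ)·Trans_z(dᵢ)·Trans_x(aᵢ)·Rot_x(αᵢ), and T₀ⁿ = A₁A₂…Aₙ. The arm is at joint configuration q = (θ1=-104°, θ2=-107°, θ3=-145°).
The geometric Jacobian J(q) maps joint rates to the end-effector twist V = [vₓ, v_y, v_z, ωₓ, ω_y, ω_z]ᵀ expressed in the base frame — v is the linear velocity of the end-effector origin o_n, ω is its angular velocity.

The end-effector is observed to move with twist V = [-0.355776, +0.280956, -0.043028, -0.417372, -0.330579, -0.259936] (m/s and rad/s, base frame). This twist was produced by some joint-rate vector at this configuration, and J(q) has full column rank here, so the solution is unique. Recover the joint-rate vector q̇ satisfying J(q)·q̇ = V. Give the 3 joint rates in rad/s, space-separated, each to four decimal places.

o_n = [-0.6801, -0.9495, 0.4599]
J₁: ẑ×o_n = [0.9495, -0.6801, 0.0000], ω = ẑ
J2: z=[-0.9703, 0.2419, 0.0000] o=[-0.1597, -0.6404, 0.2300] → [0.0556, 0.2231, 0.4258, -0.9703, 0.2419, 0.0000]
J3: z=[-0.2314, -0.9279, -0.2924] o=[-0.1406, -0.5638, -0.0282] → [-0.5657, 0.2707, -0.4114, -0.2314, -0.9279, -0.2924]
q̇ = J⁺·V = [-0.1310, 0.3250, 0.4410]

-0.1310 0.3250 0.4410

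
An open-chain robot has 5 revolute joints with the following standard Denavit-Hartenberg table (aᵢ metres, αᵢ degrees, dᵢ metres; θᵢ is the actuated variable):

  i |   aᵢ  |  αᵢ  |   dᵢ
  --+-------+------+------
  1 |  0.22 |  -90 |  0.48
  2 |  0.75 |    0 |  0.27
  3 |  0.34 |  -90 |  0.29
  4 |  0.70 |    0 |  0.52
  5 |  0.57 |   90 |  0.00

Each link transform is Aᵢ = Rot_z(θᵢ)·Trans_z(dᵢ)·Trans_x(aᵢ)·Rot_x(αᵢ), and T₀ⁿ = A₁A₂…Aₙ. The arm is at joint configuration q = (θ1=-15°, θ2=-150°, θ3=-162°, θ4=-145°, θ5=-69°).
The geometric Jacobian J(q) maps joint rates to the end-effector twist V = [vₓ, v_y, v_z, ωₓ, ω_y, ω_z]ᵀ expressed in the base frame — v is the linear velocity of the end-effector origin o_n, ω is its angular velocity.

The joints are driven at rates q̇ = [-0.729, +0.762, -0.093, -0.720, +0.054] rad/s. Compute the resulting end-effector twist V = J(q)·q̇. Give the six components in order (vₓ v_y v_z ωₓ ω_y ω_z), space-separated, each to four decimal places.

o_n = [-1.0781, 0.9543, 1.0317]
J₁: ẑ×o_n = [-0.9543, -1.0781, 0.0000], ω = ẑ
J2: z=[0.2588, 0.9659, 0.0000] o=[0.2125, -0.0569, 0.4800] → [0.5329, -0.1428, 1.5083, 0.2588, 0.9659, 0.0000]
J3: z=[0.2588, 0.9659, 0.0000] o=[-0.3450, 0.3720, 0.8550] → [0.1707, -0.0457, 0.8588, 0.2588, 0.9659, 0.0000]
J4: z=[-0.7178, 0.1923, -0.6691] o=[-0.0502, 0.5932, 0.6023] → [0.3242, 0.9960, -0.0615, -0.7178, 0.1923, -0.6691]
J5: z=[-0.7178, 0.1923, -0.6691] o=[-0.6902, 1.1803, 0.6805] → [-0.0837, 0.5117, 0.2369, -0.7178, 0.1923, -0.6691]
V = J·q̇ = [0.8479, -0.0081, 1.1266, 0.6512, 0.5181, -0.2834]

0.8479 -0.0081 1.1266 0.6512 0.5181 -0.2834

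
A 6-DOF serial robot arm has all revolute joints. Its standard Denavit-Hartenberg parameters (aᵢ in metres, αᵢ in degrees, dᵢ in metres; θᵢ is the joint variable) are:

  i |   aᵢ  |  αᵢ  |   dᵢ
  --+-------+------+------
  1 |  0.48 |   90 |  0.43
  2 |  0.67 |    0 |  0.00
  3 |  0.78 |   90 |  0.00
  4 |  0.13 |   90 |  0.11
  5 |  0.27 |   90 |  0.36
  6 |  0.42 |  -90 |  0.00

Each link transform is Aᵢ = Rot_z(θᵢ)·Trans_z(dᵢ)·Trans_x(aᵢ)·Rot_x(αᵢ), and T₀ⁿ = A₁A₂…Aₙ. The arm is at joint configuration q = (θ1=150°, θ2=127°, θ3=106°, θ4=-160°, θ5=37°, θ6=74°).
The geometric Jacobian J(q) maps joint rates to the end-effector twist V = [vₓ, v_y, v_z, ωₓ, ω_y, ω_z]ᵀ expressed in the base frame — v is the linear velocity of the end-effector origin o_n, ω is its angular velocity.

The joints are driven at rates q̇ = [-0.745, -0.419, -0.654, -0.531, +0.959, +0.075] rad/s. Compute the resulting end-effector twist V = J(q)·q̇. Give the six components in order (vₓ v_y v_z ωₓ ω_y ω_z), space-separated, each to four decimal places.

o_n = [0.5099, 0.3613, 1.0855]
J₁: ẑ×o_n = [-0.3613, 0.5099, 0.0000], ω = ẑ
J2: z=[0.5000, 0.8660, 0.0000] o=[-0.4157, 0.2400, 0.4300] → [0.5676, -0.3277, -0.7409, 0.5000, 0.8660, 0.0000]
J3: z=[0.5000, 0.8660, 0.0000] o=[-0.0665, 0.0384, 0.9651] → [0.1042, -0.0602, -0.3377, 0.5000, 0.8660, 0.0000]
J4: z=[0.6916, -0.3993, 0.6018] o=[0.3400, -0.1963, 0.3422] → [-0.6324, -0.4119, 0.4535, 0.6916, -0.3993, 0.6018]
J5: z=[0.2916, 0.9167, 0.2731] o=[0.3302, -0.2420, 0.5059] → [0.3665, -0.1199, 0.0112, 0.2916, 0.9167, 0.2731]
J6: z=[-0.9500, 0.3108, -0.0290] o=[0.4051, 0.0202, 0.8639] → [0.0788, 0.2075, -0.3566, -0.9500, 0.3108, -0.0290]
V = J·q̇ = [0.6563, -0.0839, 0.2745, -0.6954, 0.1852, -0.8048]

0.6563 -0.0839 0.2745 -0.6954 0.1852 -0.8048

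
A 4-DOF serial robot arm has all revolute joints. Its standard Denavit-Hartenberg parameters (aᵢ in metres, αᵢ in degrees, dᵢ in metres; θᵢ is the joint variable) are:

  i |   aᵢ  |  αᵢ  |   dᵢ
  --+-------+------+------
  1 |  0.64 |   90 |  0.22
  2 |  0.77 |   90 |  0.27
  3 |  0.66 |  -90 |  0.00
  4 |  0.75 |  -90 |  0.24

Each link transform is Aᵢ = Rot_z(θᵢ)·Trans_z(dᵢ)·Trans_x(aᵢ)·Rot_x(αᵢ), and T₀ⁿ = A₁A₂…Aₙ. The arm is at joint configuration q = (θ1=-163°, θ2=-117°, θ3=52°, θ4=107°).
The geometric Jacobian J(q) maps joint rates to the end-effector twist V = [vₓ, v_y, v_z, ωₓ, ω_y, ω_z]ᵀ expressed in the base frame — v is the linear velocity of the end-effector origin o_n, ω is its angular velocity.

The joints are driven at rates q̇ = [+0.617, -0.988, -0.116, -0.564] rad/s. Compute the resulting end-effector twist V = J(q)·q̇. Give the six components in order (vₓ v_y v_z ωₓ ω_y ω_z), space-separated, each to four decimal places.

0.6719 -0.0468 -0.5783 0.4845 -1.2481 0.1683

o_n = [-1.0769, 0.4708, -0.8649]
J₁: ẑ×o_n = [-0.4708, -1.0769, 0.0000], ω = ẑ
J2: z=[-0.2924, 0.9563, 0.0000] o=[-0.6120, -0.1871, 0.2200] → [-1.0375, -0.3172, 0.2522, -0.2924, 0.9563, 0.0000]
J3: z=[0.8521, 0.2605, 0.4540] o=[-0.3567, 0.1733, -0.4661] → [-0.2390, 0.0129, 0.4411, 0.8521, 0.2605, 0.4540]
J4: z=[-0.5221, 0.4842, 0.7021] o=[-0.3323, 0.7246, -0.8281] → [0.1604, -0.5420, 0.4930, -0.5221, 0.4842, 0.7021]
V = J·q̇ = [0.6719, -0.0468, -0.5783, 0.4845, -1.2481, 0.1683]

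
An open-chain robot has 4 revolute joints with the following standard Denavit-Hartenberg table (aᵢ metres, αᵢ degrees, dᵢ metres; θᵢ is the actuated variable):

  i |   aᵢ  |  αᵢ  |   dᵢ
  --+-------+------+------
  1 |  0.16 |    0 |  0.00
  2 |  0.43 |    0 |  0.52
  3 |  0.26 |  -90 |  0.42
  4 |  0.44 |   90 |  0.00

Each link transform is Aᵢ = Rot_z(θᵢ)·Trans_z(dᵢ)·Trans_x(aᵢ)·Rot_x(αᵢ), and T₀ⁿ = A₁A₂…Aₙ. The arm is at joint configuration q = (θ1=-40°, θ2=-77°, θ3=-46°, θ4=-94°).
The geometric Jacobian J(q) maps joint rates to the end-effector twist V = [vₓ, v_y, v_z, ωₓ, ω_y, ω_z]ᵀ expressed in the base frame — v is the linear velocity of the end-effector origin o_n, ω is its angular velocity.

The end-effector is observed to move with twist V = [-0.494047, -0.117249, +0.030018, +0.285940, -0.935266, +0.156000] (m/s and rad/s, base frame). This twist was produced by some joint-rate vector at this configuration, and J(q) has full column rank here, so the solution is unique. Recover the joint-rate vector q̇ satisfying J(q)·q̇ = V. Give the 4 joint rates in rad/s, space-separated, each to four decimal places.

o_n = [-0.2919, -0.5530, 1.3789]
J₁: ẑ×o_n = [0.5530, -0.2919, 0.0000], ω = ẑ
J2: z=[0.0000, 0.0000, 1.0000] o=[0.1226, -0.1028, 0.0000] → [0.4502, -0.4145, 0.0000, 0.0000, 0.0000, 1.0000]
J3: z=[0.0000, 0.0000, 1.0000] o=[-0.0726, -0.4860, 0.5200] → [0.0670, -0.2193, 0.0000, 0.0000, 0.0000, 1.0000]
J4: z=[0.2924, -0.9563, 0.0000] o=[-0.3213, -0.5620, 0.9400] → [-0.4197, -0.1283, 0.0307, 0.2924, -0.9563, 0.0000]
q̇ = J⁺·V = [-0.0310, -0.2060, 0.3930, 0.9780]

-0.0310 -0.2060 0.3930 0.9780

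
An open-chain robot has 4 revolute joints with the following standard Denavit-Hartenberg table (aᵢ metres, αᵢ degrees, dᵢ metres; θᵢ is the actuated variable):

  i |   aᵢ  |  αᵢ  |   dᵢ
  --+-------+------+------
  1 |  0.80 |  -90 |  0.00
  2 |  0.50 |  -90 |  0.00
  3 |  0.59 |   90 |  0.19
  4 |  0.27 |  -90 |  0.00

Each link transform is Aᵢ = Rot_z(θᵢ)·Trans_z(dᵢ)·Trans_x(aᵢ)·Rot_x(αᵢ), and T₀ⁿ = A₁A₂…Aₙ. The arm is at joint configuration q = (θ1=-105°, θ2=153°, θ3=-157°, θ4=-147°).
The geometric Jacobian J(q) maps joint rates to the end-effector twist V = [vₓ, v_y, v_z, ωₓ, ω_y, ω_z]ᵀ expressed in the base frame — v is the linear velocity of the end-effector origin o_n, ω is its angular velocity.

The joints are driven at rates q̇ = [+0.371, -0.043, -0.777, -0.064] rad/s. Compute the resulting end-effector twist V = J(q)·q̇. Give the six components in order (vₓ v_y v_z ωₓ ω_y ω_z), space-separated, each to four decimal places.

-0.0363 -0.0244 0.0519 -0.0702 -0.3233 -0.3327

o_n = [-0.0267, -0.6484, -0.0368]
J₁: ẑ×o_n = [0.6484, -0.0267, 0.0000], ω = ẑ
J2: z=[0.9659, -0.2588, 0.0000] o=[-0.2071, -0.7727, 0.0000] → [0.0095, 0.0355, 0.1668, 0.9659, -0.2588, 0.0000]
J3: z=[0.1175, 0.4385, 0.8910] o=[-0.0918, -0.3424, -0.2270] → [0.3560, 0.0356, -0.0645, 0.1175, 0.4385, 0.8910]
J4: z=[-0.9792, -0.0980, 0.1774] o=[0.0280, -0.7862, 0.1889] → [-0.0023, -0.2307, -0.1403, -0.9792, -0.0980, 0.1774]
V = J·q̇ = [-0.0363, -0.0244, 0.0519, -0.0702, -0.3233, -0.3327]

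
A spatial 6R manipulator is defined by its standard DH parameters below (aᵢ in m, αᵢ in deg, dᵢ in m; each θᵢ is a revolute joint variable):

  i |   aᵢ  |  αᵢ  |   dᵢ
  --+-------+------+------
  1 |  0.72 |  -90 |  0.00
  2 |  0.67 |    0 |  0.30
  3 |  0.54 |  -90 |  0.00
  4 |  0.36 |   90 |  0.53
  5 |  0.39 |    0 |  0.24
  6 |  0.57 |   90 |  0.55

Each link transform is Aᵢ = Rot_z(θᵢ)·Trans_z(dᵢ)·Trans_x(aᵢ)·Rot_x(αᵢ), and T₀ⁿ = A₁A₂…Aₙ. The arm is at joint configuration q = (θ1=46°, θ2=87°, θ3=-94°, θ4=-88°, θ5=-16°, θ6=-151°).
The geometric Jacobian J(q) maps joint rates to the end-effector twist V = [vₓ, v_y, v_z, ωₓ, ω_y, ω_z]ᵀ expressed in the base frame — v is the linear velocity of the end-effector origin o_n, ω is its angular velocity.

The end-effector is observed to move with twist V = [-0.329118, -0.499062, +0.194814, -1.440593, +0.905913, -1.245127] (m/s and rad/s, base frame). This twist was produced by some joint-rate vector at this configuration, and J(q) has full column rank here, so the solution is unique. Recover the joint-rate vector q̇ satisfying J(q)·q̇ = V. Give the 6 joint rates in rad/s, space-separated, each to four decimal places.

o_n = [0.0170, 0.7474, -0.9908]
J₁: ẑ×o_n = [-0.7474, 0.0170, 0.0000], ω = ẑ
J2: z=[-0.7193, 0.6947, 0.0000] o=[0.5002, 0.5179, 0.0000] → [-0.6883, -0.7127, 0.1705, -0.7193, 0.6947, 0.0000]
J3: z=[-0.7193, 0.6947, 0.0000] o=[0.3087, 0.7515, -0.6691] → [-0.2235, -0.2314, 0.2056, -0.7193, 0.6947, 0.0000]
J4: z=[0.0847, 0.0877, -0.9925] o=[0.6810, 1.1371, -0.6033] → [-0.4207, 0.6919, 0.0252, 0.0847, 0.0877, -0.9925]
J5: z=[-0.7142, -0.6893, -0.1218] o=[0.4758, 1.4425, -1.1278] → [-0.1791, 0.1537, 0.1802, -0.7142, -0.6893, -0.1218]
J6: z=[-0.7142, -0.6893, -0.1218] o=[0.0348, 1.5372, -1.0487] → [-0.1361, 0.0435, 0.5518, -0.7142, -0.6893, -0.1218]
q̇ = J⁺·V = [-0.8980, 0.8870, 0.7650, 0.3020, 0.9040, -0.5150]

-0.8980 0.8870 0.7650 0.3020 0.9040 -0.5150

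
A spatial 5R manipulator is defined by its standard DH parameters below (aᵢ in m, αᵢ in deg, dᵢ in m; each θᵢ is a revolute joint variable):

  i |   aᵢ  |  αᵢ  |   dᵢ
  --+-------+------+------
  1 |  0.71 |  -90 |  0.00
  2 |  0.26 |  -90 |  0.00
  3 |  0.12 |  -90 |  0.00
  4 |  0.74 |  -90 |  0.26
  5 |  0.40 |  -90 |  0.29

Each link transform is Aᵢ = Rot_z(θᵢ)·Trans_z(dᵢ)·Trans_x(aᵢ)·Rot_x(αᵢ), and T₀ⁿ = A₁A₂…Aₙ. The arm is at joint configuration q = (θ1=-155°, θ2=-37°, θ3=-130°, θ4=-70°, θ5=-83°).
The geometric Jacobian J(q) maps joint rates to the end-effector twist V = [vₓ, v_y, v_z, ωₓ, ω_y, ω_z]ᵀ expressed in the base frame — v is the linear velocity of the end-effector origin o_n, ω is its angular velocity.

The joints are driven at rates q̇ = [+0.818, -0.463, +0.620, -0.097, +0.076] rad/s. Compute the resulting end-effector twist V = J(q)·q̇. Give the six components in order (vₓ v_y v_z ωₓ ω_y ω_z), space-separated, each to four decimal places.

o_n = [-0.8451, -1.4198, -0.3095]
J₁: ẑ×o_n = [1.4198, -0.8451, 0.0000], ω = ẑ
J2: z=[0.4226, -0.9063, 0.0000] o=[-0.6435, -0.3001, 0.0000] → [0.2805, 0.1308, -0.6560, 0.4226, -0.9063, 0.0000]
J3: z=[-0.5454, -0.2543, -0.7986] o=[-0.8317, -0.3878, 0.1565] → [-0.7057, -0.2434, 0.5595, -0.5454, -0.2543, -0.7986]
J4: z=[-0.2828, -0.8411, 0.4610] o=[-0.7370, -0.4451, 0.1101] → [0.8023, -0.1685, 0.1847, -0.2828, -0.8411, 0.4610]
J5: z=[0.9280, -0.3615, -0.0904] o=[-0.9901, -0.9614, -0.4233] → [-0.0826, -0.1187, -0.3730, 0.9280, -0.3615, -0.0904]
V = J·q̇ = [0.5099, -0.8955, 0.6043, -0.4359, 0.3160, 0.2713]

0.5099 -0.8955 0.6043 -0.4359 0.3160 0.2713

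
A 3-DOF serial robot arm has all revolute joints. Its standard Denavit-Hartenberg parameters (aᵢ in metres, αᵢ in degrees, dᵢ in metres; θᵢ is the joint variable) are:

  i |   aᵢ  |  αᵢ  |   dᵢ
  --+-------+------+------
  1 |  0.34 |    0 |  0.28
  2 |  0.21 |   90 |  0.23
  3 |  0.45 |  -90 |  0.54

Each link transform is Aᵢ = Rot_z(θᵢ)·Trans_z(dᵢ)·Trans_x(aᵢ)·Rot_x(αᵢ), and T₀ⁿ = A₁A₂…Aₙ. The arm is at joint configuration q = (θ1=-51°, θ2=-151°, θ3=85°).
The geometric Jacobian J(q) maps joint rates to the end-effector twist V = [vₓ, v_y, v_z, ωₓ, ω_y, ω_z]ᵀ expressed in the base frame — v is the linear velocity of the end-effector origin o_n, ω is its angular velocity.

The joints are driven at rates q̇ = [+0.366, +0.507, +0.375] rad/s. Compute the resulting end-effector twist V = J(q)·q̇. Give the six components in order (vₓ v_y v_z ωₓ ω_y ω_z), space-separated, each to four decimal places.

-0.2660 -0.0098 0.0147 0.1405 0.3477 0.8730

o_n = [0.1852, 0.3298, 0.9583]
J₁: ẑ×o_n = [-0.3298, 0.1852, 0.0000], ω = ẑ
J2: z=[0.0000, 0.0000, 1.0000] o=[0.2140, -0.2642, 0.2800] → [-0.5940, -0.0288, 0.0000, 0.0000, 0.0000, 1.0000]
J3: z=[0.3746, 0.9272, 0.0000] o=[0.0193, -0.1856, 0.5100] → [0.4156, -0.1679, 0.0392, 0.3746, 0.9272, 0.0000]
V = J·q̇ = [-0.2660, -0.0098, 0.0147, 0.1405, 0.3477, 0.8730]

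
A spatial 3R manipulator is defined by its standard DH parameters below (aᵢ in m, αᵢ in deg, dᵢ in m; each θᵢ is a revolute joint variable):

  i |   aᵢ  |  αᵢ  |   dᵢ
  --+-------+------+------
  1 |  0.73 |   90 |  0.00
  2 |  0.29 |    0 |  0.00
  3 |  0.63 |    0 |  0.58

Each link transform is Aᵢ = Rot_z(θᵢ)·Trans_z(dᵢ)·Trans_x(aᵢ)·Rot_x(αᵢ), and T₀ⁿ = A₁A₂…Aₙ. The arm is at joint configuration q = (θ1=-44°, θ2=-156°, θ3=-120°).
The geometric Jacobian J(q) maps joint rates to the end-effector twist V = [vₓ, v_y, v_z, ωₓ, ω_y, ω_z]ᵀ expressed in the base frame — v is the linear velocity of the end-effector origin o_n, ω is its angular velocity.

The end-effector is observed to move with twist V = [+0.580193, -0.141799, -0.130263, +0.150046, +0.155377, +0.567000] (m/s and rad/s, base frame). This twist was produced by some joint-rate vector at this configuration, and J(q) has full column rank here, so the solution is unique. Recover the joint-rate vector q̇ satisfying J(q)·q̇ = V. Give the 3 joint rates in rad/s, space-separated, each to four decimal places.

0.5670 0.4380 -0.6540

o_n = [-0.0210, -0.7860, 0.5086]
J₁: ẑ×o_n = [0.7860, -0.0210, 0.0000], ω = ẑ
J2: z=[-0.6947, -0.7193, 0.0000] o=[0.5251, -0.5071, 0.0000] → [-0.3659, 0.3533, -0.1991, -0.6947, -0.7193, 0.0000]
J3: z=[-0.6947, -0.7193, 0.0000] o=[0.3345, -0.3231, -0.1180] → [-0.4507, 0.4352, 0.0659, -0.6947, -0.7193, 0.0000]
q̇ = J⁺·V = [0.5670, 0.4380, -0.6540]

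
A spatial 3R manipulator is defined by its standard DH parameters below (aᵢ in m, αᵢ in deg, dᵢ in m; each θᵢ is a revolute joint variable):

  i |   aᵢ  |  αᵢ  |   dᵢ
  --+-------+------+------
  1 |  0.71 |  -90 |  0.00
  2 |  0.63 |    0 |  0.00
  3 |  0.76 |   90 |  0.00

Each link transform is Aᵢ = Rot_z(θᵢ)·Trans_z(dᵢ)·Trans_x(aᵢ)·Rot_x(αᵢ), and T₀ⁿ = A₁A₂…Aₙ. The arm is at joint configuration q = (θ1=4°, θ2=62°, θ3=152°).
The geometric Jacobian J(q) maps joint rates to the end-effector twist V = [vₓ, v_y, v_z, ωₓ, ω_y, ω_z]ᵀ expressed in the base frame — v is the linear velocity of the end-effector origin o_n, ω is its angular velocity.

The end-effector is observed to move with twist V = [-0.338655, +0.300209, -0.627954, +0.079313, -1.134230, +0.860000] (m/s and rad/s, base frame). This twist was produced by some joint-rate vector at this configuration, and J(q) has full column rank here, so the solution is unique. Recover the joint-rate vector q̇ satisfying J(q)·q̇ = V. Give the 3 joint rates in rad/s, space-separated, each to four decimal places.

0.8600 -0.2990 -0.8380

o_n = [0.3748, 0.0262, -0.1313]
J₁: ẑ×o_n = [-0.0262, 0.3748, 0.0000], ω = ẑ
J2: z=[-0.0698, 0.9976, 0.0000] o=[0.7083, 0.0495, 0.0000] → [-0.1310, -0.0092, 0.3343, -0.0698, 0.9976, 0.0000]
J3: z=[-0.0698, 0.9976, 0.0000] o=[1.0033, 0.0702, -0.5563] → [0.4240, 0.0296, 0.6301, -0.0698, 0.9976, 0.0000]
q̇ = J⁺·V = [0.8600, -0.2990, -0.8380]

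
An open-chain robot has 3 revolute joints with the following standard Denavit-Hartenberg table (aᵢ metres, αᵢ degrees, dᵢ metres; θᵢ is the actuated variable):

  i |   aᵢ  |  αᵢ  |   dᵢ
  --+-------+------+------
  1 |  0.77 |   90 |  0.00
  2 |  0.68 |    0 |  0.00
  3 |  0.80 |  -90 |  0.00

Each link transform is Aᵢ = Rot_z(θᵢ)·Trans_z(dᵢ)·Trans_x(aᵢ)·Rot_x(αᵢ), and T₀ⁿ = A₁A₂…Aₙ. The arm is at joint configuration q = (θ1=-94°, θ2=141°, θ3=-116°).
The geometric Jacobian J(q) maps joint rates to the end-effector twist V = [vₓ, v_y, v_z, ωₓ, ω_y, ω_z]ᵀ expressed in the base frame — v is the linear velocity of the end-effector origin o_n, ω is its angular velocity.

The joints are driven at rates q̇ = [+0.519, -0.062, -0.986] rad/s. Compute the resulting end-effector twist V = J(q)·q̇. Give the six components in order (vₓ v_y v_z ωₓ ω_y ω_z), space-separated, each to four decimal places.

o_n = [-0.0674, -0.9642, 0.7660]
J₁: ẑ×o_n = [0.9642, -0.0674, 0.0000], ω = ẑ
J2: z=[-0.9976, 0.0698, 0.0000] o=[-0.0537, -0.7681, 0.0000] → [0.0534, 0.7642, 0.1966, -0.9976, 0.0698, 0.0000]
J3: z=[-0.9976, 0.0698, 0.0000] o=[-0.0168, -0.2410, 0.4279] → [0.0236, 0.3373, 0.7250, -0.9976, 0.0698, 0.0000]
V = J·q̇ = [0.4739, -0.4149, -0.7271, 1.0454, -0.0731, 0.5190]

0.4739 -0.4149 -0.7271 1.0454 -0.0731 0.5190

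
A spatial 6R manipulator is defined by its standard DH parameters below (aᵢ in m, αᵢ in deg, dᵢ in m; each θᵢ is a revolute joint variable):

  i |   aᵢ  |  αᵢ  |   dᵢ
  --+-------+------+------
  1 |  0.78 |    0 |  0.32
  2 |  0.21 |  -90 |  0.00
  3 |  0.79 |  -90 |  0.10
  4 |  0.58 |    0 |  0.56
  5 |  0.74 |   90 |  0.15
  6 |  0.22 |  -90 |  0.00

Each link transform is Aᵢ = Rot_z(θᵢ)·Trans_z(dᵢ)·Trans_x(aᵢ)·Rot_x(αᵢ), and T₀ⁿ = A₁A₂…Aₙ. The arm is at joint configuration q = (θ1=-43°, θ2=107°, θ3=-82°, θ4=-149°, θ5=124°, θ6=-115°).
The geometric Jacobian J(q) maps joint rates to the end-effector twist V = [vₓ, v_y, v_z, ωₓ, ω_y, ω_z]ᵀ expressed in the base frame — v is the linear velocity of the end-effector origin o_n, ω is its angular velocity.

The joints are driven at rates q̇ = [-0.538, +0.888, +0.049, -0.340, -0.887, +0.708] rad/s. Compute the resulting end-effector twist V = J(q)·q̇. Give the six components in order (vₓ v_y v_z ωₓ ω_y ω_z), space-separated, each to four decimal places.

-1.2316 -0.1844 -0.3277 -1.1717 -0.8267 0.2245

o_n = [0.3337, 0.5159, 1.1196]
J₁: ẑ×o_n = [-0.5159, 0.3337, 0.0000], ω = ẑ
J2: z=[0.0000, 0.0000, 1.0000] o=[0.5705, -0.5320, 0.3200] → [-1.0479, -0.2368, 0.0000, 0.0000, 0.0000, 1.0000]
J3: z=[-0.8988, 0.4384, 0.0000] o=[0.6625, -0.3432, 0.3200] → [0.3505, 0.7187, -0.6280, -0.8988, 0.4384, 0.0000]
J4: z=[0.4341, 0.8900, -0.1392] o=[0.6208, -0.2006, 1.1023] → [0.1151, 0.0324, 0.5666, 0.4341, 0.8900, -0.1392]
J5: z=[0.4341, 0.8900, -0.1392] o=[0.5651, 0.3666, 0.5321] → [0.5437, -0.2229, 0.2708, 0.4341, 0.8900, -0.1392]
J6: z=[-0.8404, 0.3444, -0.4185] o=[0.3901, 0.7211, 1.1753] → [-0.1051, -0.0232, 0.1919, -0.8404, 0.3444, -0.4185]
V = J·q̇ = [-1.2316, -0.1844, -0.3277, -1.1717, -0.8267, 0.2245]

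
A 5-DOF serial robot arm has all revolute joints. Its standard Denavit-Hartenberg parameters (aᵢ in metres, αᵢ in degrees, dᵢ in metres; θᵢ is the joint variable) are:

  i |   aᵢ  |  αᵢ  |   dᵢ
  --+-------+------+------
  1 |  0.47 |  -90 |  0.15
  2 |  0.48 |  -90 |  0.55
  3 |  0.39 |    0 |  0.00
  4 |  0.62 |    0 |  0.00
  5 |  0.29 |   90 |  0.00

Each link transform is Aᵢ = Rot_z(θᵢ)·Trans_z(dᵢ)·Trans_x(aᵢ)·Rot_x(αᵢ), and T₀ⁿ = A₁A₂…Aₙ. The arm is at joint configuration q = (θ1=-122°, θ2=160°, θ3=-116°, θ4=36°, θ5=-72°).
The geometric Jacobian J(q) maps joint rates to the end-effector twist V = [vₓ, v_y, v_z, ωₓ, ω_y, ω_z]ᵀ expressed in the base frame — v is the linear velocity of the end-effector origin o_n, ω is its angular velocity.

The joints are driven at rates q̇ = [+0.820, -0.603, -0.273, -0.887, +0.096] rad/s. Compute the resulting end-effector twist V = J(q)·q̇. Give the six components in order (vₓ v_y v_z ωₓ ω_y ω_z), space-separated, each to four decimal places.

o_n = [1.2279, -1.1435, 0.0951]
J₁: ẑ×o_n = [1.1435, 1.2279, -0.0000], ω = ẑ
J2: z=[0.8480, -0.5299, 0.0000] o=[-0.2491, -0.3986, 0.1500] → [0.0291, 0.0466, 0.1510, 0.8480, -0.5299, 0.0000]
J3: z=[0.1812, 0.2900, 0.9397] o=[0.4564, -0.3075, -0.0142] → [0.8172, 0.7052, -0.3753, 0.1812, 0.2900, 0.9397]
J4: z=[0.1812, 0.2900, 0.9397] o=[0.6685, -0.6295, 0.0443] → [0.4977, 0.5164, -0.2554, 0.1812, 0.2900, 0.9397]
J5: z=[0.1812, 0.2900, 0.9397] o=[1.2399, -0.8673, 0.0075] → [0.2849, -0.0272, -0.0466, 0.1812, 0.2900, 0.9397]
V = J·q̇ = [0.2829, 0.3256, 0.2335, -0.7042, 0.0109, -0.1798]

0.2829 0.3256 0.2335 -0.7042 0.0109 -0.1798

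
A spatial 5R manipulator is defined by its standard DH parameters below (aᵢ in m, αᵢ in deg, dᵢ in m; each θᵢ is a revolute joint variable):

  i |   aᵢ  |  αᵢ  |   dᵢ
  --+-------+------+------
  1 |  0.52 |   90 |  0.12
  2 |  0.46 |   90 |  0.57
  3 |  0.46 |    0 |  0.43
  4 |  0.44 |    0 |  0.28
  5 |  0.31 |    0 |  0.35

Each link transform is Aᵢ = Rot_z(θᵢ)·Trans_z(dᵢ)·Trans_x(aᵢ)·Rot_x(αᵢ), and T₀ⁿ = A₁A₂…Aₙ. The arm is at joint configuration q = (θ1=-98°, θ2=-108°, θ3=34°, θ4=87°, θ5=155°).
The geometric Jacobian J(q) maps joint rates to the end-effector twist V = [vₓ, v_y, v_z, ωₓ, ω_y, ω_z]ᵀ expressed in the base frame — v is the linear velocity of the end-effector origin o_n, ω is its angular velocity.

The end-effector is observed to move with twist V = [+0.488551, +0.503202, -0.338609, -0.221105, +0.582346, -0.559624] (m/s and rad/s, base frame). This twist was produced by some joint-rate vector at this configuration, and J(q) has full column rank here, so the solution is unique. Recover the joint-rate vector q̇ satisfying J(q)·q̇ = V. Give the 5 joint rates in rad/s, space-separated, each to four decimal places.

o_n = [-0.7916, 0.8061, -0.1679]
J₁: ẑ×o_n = [-0.8061, -0.7916, 0.0000], ω = ẑ
J2: z=[-0.9903, 0.1392, 0.0000] o=[-0.0724, -0.5149, 0.1200] → [-0.0401, -0.2851, -1.2081, -0.9903, 0.1392, 0.0000]
J3: z=[0.1324, 0.9418, 0.3090] o=[-0.6170, -0.2948, -0.3175] → [-0.1993, -0.0737, 0.3101, 0.1324, 0.9418, 0.3090]
J4: z=[0.1324, 0.9418, 0.3090] o=[-0.7984, 0.2626, -0.5473] → [0.1894, -0.0481, 0.0655, 0.1324, 0.9418, 0.3090]
J5: z=[0.1324, 0.9418, 0.3090] o=[-1.1446, 0.5095, -0.2453] → [-0.0188, 0.0989, -0.2932, 0.1324, 0.9418, 0.3090]
q̇ = J⁺·V = [-0.7370, 0.3000, 0.3660, -0.0800, 0.2880]

-0.7370 0.3000 0.3660 -0.0800 0.2880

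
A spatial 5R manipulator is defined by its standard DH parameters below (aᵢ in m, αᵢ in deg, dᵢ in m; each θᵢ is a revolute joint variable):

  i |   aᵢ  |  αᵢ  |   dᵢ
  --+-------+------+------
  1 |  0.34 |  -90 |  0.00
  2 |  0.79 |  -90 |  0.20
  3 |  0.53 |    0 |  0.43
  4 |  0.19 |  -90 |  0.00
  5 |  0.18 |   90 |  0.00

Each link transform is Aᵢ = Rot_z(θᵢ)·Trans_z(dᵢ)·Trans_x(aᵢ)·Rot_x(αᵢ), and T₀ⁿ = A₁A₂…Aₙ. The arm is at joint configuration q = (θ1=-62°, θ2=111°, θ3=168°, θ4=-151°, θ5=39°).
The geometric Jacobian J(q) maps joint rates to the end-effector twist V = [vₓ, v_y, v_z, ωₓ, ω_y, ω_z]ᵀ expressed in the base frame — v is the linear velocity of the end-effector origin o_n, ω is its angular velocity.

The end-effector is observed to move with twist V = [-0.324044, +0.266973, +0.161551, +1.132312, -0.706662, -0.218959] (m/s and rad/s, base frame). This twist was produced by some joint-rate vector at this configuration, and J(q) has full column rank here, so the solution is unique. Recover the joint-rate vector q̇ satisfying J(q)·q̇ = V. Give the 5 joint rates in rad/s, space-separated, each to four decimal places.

o_n = [-0.0838, 0.1435, -0.4346]
J₁: ẑ×o_n = [-0.1435, -0.0838, 0.0000], ω = ẑ
J2: z=[0.8829, 0.4695, 0.0000] o=[0.1596, -0.3002, 0.0000] → [-0.2040, 0.3837, 0.5061, 0.8829, 0.4695, 0.0000]
J3: z=[-0.4383, 0.8243, 0.3584] o=[0.2033, 0.0437, -0.7375] → [0.2140, 0.0299, 0.1929, -0.4383, 0.8243, 0.3584]
J4: z=[-0.4383, 0.8243, 0.3584] o=[0.0048, 0.1823, -0.0994] → [-0.2623, -0.1786, 0.0900, -0.4383, 0.8243, 0.3584]
J5: z=[-0.7952, -0.5415, 0.2730] o=[-0.0749, 0.2138, -0.2691] → [0.1088, -0.1340, 0.0510, -0.7952, -0.5415, 0.2730]
q̇ = J⁺·V = [0.2030, 0.7340, -0.9980, -0.2320, 0.0690]

0.2030 0.7340 -0.9980 -0.2320 0.0690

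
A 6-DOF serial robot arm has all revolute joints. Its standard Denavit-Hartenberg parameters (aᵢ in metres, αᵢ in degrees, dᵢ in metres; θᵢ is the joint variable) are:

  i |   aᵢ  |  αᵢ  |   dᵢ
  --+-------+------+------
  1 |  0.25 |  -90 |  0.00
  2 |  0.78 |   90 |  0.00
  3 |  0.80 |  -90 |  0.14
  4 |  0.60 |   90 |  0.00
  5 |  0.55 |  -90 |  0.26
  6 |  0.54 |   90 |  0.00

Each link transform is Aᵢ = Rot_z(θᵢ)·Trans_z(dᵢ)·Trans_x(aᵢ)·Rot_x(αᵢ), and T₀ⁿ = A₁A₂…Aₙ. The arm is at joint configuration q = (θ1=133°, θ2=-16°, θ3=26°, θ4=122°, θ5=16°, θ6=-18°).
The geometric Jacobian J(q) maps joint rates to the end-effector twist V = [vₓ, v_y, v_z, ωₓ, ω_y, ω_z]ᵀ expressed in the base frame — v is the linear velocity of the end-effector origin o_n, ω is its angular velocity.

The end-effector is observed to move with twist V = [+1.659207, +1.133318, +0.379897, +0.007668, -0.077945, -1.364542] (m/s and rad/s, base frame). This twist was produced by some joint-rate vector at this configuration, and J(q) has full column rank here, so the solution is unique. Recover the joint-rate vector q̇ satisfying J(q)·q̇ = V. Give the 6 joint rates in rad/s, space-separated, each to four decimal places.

o_n = [-1.3402, 0.8565, -1.1510]
J₁: ẑ×o_n = [-0.8565, -1.3402, 0.0000], ω = ẑ
J2: z=[-0.7314, -0.6820, 0.0000] o=[-0.1705, 0.1828, 0.0000] → [0.7849, -0.8418, -1.2904, -0.7314, -0.6820, 0.0000]
J3: z=[0.1880, -0.2016, 0.9613] o=[-0.6819, 0.7312, 0.2150] → [0.1549, -0.3760, -0.1092, 0.1880, -0.2016, 0.9613]
J4: z=[-0.3699, -0.9212, -0.1208] o=[-1.3834, 0.9693, 0.5478] → [1.5512, -0.6337, 0.0815, -0.3699, -0.9212, -0.1208]
J5: z=[-0.8712, 0.3891, -0.2993] o=[-1.1898, 0.9660, -0.0201] → [-0.4728, -0.9402, 0.1539, -0.8712, 0.3891, -0.2993]
J6: z=[-0.4446, -0.8840, 0.1447] o=[-1.3017, 0.9247, -0.6167] → [0.4822, -0.2431, -0.0037, -0.4446, -0.8840, 0.1447]
q̇ = J⁺·V = [-0.9980, -0.2180, -0.1750, 0.8350, 0.0610, -0.5470]

-0.9980 -0.2180 -0.1750 0.8350 0.0610 -0.5470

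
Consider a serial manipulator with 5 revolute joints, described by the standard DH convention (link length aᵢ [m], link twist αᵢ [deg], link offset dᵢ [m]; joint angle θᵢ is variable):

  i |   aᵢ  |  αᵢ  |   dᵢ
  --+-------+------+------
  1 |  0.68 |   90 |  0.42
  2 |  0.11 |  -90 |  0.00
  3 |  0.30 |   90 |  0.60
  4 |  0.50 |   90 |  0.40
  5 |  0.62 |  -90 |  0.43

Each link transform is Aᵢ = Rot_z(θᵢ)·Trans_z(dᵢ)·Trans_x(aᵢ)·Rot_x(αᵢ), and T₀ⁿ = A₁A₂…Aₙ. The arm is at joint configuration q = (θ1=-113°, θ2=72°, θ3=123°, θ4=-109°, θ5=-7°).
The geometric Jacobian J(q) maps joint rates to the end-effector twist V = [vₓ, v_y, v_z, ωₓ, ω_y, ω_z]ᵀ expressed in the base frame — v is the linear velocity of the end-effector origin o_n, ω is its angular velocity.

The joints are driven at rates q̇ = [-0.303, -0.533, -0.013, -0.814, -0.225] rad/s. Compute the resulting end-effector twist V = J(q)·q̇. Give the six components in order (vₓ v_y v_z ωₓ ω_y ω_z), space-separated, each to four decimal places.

o_n = [-0.6596, -0.9980, 0.9295]
J₁: ẑ×o_n = [0.9980, -0.6596, 0.0000], ω = ẑ
J2: z=[-0.9205, 0.3907, 0.0000] o=[-0.2657, -0.6259, 0.4200] → [0.1991, 0.4690, 0.4963, -0.9205, 0.3907, 0.0000]
J3: z=[0.3716, 0.8755, 0.3090] o=[-0.2790, -0.6572, 0.5246] → [0.4597, -0.2681, 0.2066, 0.3716, 0.8755, 0.3090]
J4: z=[0.4001, -0.4514, 0.7976] o=[0.1953, -0.1838, 0.5546] → [0.4802, -0.8319, -0.7116, 0.4001, -0.4514, 0.7976]
J5: z=[-0.6711, 0.4484, 0.5904] o=[0.0433, -0.7501, 0.8119] → [0.1990, -0.3361, 0.4815, -0.6711, 0.4484, 0.5904]
V = J·q̇ = [-0.8501, 0.7061, 0.2037, 0.3111, 0.0469, -1.0891]

-0.8501 0.7061 0.2037 0.3111 0.0469 -1.0891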